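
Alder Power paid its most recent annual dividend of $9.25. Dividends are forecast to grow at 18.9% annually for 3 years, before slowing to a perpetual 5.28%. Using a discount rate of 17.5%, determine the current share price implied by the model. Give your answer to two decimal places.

$110.99

Two-stage DDM. Project D₁…D_3 at 0.189, terminal growth 0.0528, discount at r = 0.175.
D_1 = 10.9983
D_2 = 13.0769
D_3 = 15.5485
Terminal value at t=3: TV = D_4/(r−g) = 16.3694/(0.175−0.0528) = 133.9559
P₀ = 10.9983/(1+0.175)^1 + 13.0769/(1+0.175)^2 + 15.5485/(1+0.175)^3 + 133.9559/(1+0.175)^3 = 110.9915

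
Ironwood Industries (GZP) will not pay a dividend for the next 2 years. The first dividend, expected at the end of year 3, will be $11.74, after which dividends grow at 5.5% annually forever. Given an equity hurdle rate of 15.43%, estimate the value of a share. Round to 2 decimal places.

$88.73

Deferred-dividend DDM. At t=2 the remaining stream is a growing perpetuity with first payment D_3 = 11.74.
V_2 = D_3/(r−g) = 11.74/(0.1543−0.055) = 118.2276
P₀ = V_2/(1+r)^2 = 118.2276/(1+0.1543)^2 = 88.7322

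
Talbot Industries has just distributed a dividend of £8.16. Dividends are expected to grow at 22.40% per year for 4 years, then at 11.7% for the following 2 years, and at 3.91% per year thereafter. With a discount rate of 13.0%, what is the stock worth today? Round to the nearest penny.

£187.57

Three-stage DDM. Project D₁…D_6; terminal Gordon value at t=6 with g = 0.0391; discount at r = 0.13.
D_1 = 9.9878
D_2 = 12.2251
D_3 = 14.9635
D_4 = 18.3154
D_5 = 20.4583
D_6 = 22.8519
TV_6 = 23.7454/(0.13−0.0391) = 261.2255
P₀ = Σ Dₜ/(1+r)ᵗ + TV_6/(1+r)^6 = 187.5681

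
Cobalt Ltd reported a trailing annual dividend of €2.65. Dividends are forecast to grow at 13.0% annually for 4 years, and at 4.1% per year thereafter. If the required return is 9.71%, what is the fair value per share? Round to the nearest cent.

€66.76

Two-stage DDM. Project D₁…D_4 at 0.13, terminal growth 0.041, discount at r = 0.0971.
D_1 = 2.9945
D_2 = 3.3838
D_3 = 3.8237
D_4 = 4.3208
Terminal value at t=4: TV = D_5/(r−g) = 4.4979/(0.0971−0.041) = 80.1766
P₀ = 2.9945/(1+0.0971)^1 + 3.3838/(1+0.0971)^2 + 3.8237/(1+0.0971)^3 + 4.3208/(1+0.0971)^4 + 80.1766/(1+0.0971)^4 = 66.7619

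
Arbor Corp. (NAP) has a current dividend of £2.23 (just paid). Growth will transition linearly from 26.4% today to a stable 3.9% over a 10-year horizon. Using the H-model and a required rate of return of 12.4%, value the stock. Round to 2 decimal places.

£56.77

H-model: P₀ = D₀[(1+g_L) + H(g_S−g_L)]/(r−g_L), with H = 10/2 = 5.
P₀ = 2.23 × [(1+0.039) + 5×(0.264−0.039)] / (0.124−0.039)
   = 2.23 × 2.1640 / 0.085 = 56.7732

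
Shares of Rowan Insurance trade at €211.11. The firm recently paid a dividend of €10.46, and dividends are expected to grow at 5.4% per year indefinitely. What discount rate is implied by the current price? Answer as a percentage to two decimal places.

10.62%

Rearranging the constant-growth DDM: r = D₁/P₀ + g.
D₁ = 10.46 × (1 + 0.054) = 11.0248.
r = 11.0248 / 211.11 + 0.054 = 0.05222 + 0.054 = 0.10622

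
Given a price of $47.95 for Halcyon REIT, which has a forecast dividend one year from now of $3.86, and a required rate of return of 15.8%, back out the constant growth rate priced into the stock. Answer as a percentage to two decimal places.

7.75%

From P₀ = D₁/(r − g), the implied growth is g = r − D₁/P₀.
g = 0.158 − 3.86/47.95 = 0.158 − 0.08050 = 0.07750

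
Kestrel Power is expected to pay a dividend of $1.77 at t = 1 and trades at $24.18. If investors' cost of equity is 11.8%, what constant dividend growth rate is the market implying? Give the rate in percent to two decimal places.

From P₀ = D₁/(r − g), the implied growth is g = r − D₁/P₀.
g = 0.118 − 1.77/24.18 = 0.118 − 0.07320 = 0.04480

4.48%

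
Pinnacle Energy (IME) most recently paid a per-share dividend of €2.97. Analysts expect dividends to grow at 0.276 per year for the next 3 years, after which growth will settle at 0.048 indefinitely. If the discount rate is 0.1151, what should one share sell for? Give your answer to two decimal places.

Two-stage DDM. Project D₁…D_3 at 0.276, terminal growth 0.048, discount at r = 0.1151.
D_1 = 3.7897
D_2 = 4.8357
D_3 = 6.1703
Terminal value at t=3: TV = D_4/(r−g) = 6.4665/(0.1151−0.048) = 96.3712
P₀ = 3.7897/(1+0.1151)^1 + 4.8357/(1+0.1151)^2 + 6.1703/(1+0.1151)^3 + 96.3712/(1+0.1151)^3 = 81.2409

€81.24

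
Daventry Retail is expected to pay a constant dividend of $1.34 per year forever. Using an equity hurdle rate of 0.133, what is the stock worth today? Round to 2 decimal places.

Zero-growth DDM (perpetuity): P₀ = D/r = 1.34 / 0.133 = 10.0752

$10.08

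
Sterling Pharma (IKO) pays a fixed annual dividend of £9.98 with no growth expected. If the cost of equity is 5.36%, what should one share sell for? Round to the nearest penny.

£186.19

Zero-growth DDM (perpetuity): P₀ = D/r = 9.98 / 0.0536 = 186.1940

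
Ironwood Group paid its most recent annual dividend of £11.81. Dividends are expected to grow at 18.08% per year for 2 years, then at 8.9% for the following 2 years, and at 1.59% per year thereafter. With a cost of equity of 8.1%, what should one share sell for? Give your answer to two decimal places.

Three-stage DDM. Project D₁…D_4; terminal Gordon value at t=4 with g = 0.0159; discount at r = 0.081.
D_1 = 13.9452
D_2 = 16.4665
D_3 = 17.9321
D_4 = 19.5280
TV_4 = 19.8385/(0.081−0.0159) = 304.7392
P₀ = Σ Dₜ/(1+r)ᵗ + TV_4/(1+r)^4 = 278.6526

£278.65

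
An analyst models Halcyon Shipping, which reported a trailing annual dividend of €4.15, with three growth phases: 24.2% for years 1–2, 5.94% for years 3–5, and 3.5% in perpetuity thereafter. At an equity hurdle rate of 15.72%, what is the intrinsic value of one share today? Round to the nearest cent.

Three-stage DDM. Project D₁…D_5; terminal Gordon value at t=5 with g = 0.035; discount at r = 0.1572.
D_1 = 5.1543
D_2 = 6.4016
D_3 = 6.7819
D_4 = 7.1847
D_5 = 7.6115
TV_5 = 7.8779/(0.1572−0.035) = 64.4674
P₀ = Σ Dₜ/(1+r)ᵗ + TV_5/(1+r)^5 = 52.3526

€52.35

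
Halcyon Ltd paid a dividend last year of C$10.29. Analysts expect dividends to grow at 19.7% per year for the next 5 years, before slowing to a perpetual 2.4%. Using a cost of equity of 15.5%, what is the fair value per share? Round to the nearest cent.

C$153.50

Two-stage DDM. Project D₁…D_5 at 0.197, terminal growth 0.024, discount at r = 0.155.
D_1 = 12.3171
D_2 = 14.7436
D_3 = 17.6481
D_4 = 21.1248
D_5 = 25.2863
Terminal value at t=5: TV = D_6/(r−g) = 25.8932/(0.155−0.024) = 197.6582
P₀ = 12.3171/(1+0.155)^1 + 14.7436/(1+0.155)^2 + 17.6481/(1+0.155)^3 + 21.1248/(1+0.155)^4 + 25.2863/(1+0.155)^5 + 197.6582/(1+0.155)^5 = 153.5047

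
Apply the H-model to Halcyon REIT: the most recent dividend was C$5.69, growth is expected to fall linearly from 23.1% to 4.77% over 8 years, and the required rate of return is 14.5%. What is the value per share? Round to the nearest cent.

C$104.15

H-model: P₀ = D₀[(1+g_L) + H(g_S−g_L)]/(r−g_L), with H = 8/2 = 4.
P₀ = 5.69 × [(1+0.0477) + 4×(0.231−0.0477)] / (0.145−0.0477)
   = 5.69 × 1.7809 / 0.0973 = 104.1451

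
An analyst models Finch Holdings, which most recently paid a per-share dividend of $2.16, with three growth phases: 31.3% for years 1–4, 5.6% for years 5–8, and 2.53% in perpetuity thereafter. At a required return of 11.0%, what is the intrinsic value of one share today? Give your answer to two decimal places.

$70.27

Three-stage DDM. Project D₁…D_8; terminal Gordon value at t=8 with g = 0.0253; discount at r = 0.11.
D_1 = 2.8361
D_2 = 3.7238
D_3 = 4.8893
D_4 = 6.4197
D_5 = 6.7792
D_6 = 7.1588
D_7 = 7.5597
D_8 = 7.9830
TV_8 = 8.1850/(0.11−0.0253) = 96.6353
P₀ = Σ Dₜ/(1+r)ᵗ + TV_8/(1+r)^8 = 70.2696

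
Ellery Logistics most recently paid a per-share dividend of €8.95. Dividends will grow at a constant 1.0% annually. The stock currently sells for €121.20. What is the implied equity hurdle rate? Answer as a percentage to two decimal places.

8.46%

Rearranging the constant-growth DDM: r = D₁/P₀ + g.
D₁ = 8.95 × (1 + 0.01) = 9.0395.
r = 9.0395 / 121.20 + 0.01 = 0.07458 + 0.01 = 0.08458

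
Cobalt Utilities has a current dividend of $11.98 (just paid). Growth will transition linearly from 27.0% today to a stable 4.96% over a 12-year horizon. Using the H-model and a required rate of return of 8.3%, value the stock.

H-model: P₀ = D₀[(1+g_L) + H(g_S−g_L)]/(r−g_L), with H = 12/2 = 6.
P₀ = 11.98 × [(1+0.0496) + 6×(0.27−0.0496)] / (0.083−0.0496)
   = 11.98 × 2.3720 / 0.0334 = 850.7952

$850.80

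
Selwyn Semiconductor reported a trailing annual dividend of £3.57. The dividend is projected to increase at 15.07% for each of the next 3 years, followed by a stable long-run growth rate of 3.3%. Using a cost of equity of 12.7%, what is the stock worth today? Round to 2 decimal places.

Two-stage DDM. Project D₁…D_3 at 0.1507, terminal growth 0.033, discount at r = 0.127.
D_1 = 4.1080
D_2 = 4.7271
D_3 = 5.4394
Terminal value at t=3: TV = D_4/(r−g) = 5.6189/(0.127−0.033) = 59.7760
P₀ = 4.1080/(1+0.127)^1 + 4.7271/(1+0.127)^2 + 5.4394/(1+0.127)^3 + 59.7760/(1+0.127)^3 = 52.9263

£52.93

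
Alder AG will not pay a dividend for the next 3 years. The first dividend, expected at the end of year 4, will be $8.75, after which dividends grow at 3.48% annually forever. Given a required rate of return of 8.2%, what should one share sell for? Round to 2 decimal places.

$146.35

Deferred-dividend DDM. At t=3 the remaining stream is a growing perpetuity with first payment D_4 = 8.75.
V_3 = D_4/(r−g) = 8.75/(0.082−0.0348) = 185.3814
P₀ = V_3/(1+r)^3 = 185.3814/(1+0.082)^3 = 146.3472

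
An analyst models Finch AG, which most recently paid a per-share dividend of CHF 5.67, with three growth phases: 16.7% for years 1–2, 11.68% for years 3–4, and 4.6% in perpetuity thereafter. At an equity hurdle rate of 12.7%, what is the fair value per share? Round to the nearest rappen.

CHF 101.04

Three-stage DDM. Project D₁…D_4; terminal Gordon value at t=4 with g = 0.046; discount at r = 0.127.
D_1 = 6.6169
D_2 = 7.7219
D_3 = 8.6238
D_4 = 9.6311
TV_4 = 10.0741/(0.127−0.046) = 124.3719
P₀ = Σ Dₜ/(1+r)ᵗ + TV_4/(1+r)^4 = 101.0406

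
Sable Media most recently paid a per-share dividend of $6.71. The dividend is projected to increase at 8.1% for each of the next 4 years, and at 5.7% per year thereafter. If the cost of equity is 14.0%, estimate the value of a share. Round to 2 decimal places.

$92.63

Two-stage DDM. Project D₁…D_4 at 0.081, terminal growth 0.057, discount at r = 0.14.
D_1 = 7.2535
D_2 = 7.8410
D_3 = 8.4762
D_4 = 9.1627
Terminal value at t=4: TV = D_5/(r−g) = 9.6850/(0.14−0.057) = 116.6869
P₀ = 7.2535/(1+0.14)^1 + 7.8410/(1+0.14)^2 + 8.4762/(1+0.14)^3 + 9.1627/(1+0.14)^4 + 116.6869/(1+0.14)^4 = 92.6304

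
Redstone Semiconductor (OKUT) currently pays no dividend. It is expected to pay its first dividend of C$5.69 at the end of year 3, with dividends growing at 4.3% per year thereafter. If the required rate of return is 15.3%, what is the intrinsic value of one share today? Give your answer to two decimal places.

C$38.91

Deferred-dividend DDM. At t=2 the remaining stream is a growing perpetuity with first payment D_3 = 5.69.
V_2 = D_3/(r−g) = 5.69/(0.153−0.043) = 51.7273
P₀ = V_2/(1+r)^2 = 51.7273/(1+0.153)^2 = 38.9100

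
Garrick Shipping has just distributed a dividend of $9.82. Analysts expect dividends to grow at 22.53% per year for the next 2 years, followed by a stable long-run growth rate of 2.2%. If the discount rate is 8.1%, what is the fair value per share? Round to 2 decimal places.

Two-stage DDM. Project D₁…D_2 at 0.2253, terminal growth 0.022, discount at r = 0.081.
D_1 = 12.0324
D_2 = 14.7434
Terminal value at t=2: TV = D_3/(r−g) = 15.0677/(0.081−0.022) = 255.3849
P₀ = 12.0324/(1+0.081)^1 + 14.7434/(1+0.081)^2 + 255.3849/(1+0.081)^2 = 242.2940

$242.29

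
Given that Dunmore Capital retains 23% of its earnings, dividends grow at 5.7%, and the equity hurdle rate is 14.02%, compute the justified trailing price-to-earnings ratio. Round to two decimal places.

9.78

Payout ratio b = 1 − 0.23 = 0.77.
Justified trailing P/E = b(1+g)/(r−g) = 0.77×(1+0.057)/(0.1402−0.057) = 9.7823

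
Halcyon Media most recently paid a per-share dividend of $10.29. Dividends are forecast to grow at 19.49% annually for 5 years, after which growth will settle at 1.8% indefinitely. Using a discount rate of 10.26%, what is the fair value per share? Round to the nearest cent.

Two-stage DDM. Project D₁…D_5 at 0.1949, terminal growth 0.018, discount at r = 0.1026.
D_1 = 12.2955
D_2 = 14.6919
D_3 = 17.5554
D_4 = 20.9769
D_5 = 25.0653
Terminal value at t=5: TV = D_6/(r−g) = 25.5165/(0.1026−0.018) = 301.6134
P₀ = 12.2955/(1+0.1026)^1 + 14.6919/(1+0.1026)^2 + 17.5554/(1+0.1026)^3 + 20.9769/(1+0.1026)^4 + 25.0653/(1+0.1026)^5 + 301.6134/(1+0.1026)^5 = 250.9871

$250.99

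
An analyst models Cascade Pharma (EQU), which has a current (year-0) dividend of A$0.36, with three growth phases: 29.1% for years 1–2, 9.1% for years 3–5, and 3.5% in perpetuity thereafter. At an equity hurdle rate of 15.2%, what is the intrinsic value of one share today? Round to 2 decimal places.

A$5.47

Three-stage DDM. Project D₁…D_5; terminal Gordon value at t=5 with g = 0.035; discount at r = 0.152.
D_1 = 0.4648
D_2 = 0.6000
D_3 = 0.6546
D_4 = 0.7142
D_5 = 0.7792
TV_5 = 0.8064/(0.152−0.035) = 6.8926
P₀ = Σ Dₜ/(1+r)ᵗ + TV_5/(1+r)^5 = 5.4705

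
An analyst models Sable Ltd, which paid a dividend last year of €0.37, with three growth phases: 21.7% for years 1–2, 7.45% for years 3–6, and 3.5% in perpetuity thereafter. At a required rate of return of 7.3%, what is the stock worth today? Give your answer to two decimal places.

€15.84

Three-stage DDM. Project D₁…D_6; terminal Gordon value at t=6 with g = 0.035; discount at r = 0.073.
D_1 = 0.4503
D_2 = 0.5480
D_3 = 0.5888
D_4 = 0.6327
D_5 = 0.6798
D_6 = 0.7305
TV_6 = 0.7560/(0.073−0.035) = 19.8960
P₀ = Σ Dₜ/(1+r)ᵗ + TV_6/(1+r)^6 = 15.8429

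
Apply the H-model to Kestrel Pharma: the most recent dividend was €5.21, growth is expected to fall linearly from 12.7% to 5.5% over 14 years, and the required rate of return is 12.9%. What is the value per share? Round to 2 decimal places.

€109.76

H-model: P₀ = D₀[(1+g_L) + H(g_S−g_L)]/(r−g_L), with H = 14/2 = 7.
P₀ = 5.21 × [(1+0.055) + 7×(0.127−0.055)] / (0.129−0.055)
   = 5.21 × 1.5590 / 0.074 = 109.7620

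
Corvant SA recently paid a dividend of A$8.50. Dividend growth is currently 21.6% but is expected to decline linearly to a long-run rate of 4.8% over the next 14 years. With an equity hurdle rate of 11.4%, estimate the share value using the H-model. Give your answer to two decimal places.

H-model: P₀ = D₀[(1+g_L) + H(g_S−g_L)]/(r−g_L), with H = 14/2 = 7.
P₀ = 8.50 × [(1+0.048) + 7×(0.216−0.048)] / (0.114−0.048)
   = 8.50 × 2.2240 / 0.066 = 286.4242

A$286.42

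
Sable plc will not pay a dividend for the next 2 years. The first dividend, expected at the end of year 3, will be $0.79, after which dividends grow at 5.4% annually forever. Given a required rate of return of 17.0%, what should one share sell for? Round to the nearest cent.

Deferred-dividend DDM. At t=2 the remaining stream is a growing perpetuity with first payment D_3 = 0.79.
V_2 = D_3/(r−g) = 0.79/(0.17−0.054) = 6.8103
P₀ = V_2/(1+r)^2 = 6.8103/(1+0.17)^2 = 4.9750

$4.98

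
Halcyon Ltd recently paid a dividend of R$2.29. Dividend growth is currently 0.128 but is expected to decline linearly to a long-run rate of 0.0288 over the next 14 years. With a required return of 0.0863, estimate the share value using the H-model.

R$68.63

H-model: P₀ = D₀[(1+g_L) + H(g_S−g_L)]/(r−g_L), with H = 14/2 = 7.
P₀ = 2.29 × [(1+0.0288) + 7×(0.128−0.0288)] / (0.0863−0.0288)
   = 2.29 × 1.7232 / 0.0575 = 68.6283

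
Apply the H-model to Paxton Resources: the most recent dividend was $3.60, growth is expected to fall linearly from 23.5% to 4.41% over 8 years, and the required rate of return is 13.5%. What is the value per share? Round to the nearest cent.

H-model: P₀ = D₀[(1+g_L) + H(g_S−g_L)]/(r−g_L), with H = 8/2 = 4.
P₀ = 3.60 × [(1+0.0441) + 4×(0.235−0.0441)] / (0.135−0.0441)
   = 3.60 × 1.8077 / 0.0909 = 71.5921

$71.59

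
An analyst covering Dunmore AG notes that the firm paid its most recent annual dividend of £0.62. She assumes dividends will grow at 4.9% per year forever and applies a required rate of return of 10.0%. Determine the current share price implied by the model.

£12.75

Gordon growth model: P₀ = D₁/(r − g). D₁ = 0.62 × (1 + 0.049) = 0.6504.
P₀ = 0.6504 / (0.1 − 0.049) = 0.6504 / 0.051 = 12.7525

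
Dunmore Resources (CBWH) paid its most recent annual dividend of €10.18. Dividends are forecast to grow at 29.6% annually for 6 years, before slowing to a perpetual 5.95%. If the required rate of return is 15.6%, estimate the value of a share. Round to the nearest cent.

Two-stage DDM. Project D₁…D_6 at 0.296, terminal growth 0.0595, discount at r = 0.156.
D_1 = 13.1933
D_2 = 17.0985
D_3 = 22.1596
D_4 = 28.7189
D_5 = 37.2197
D_6 = 48.2367
Terminal value at t=6: TV = D_7/(r−g) = 51.1068/(0.156−0.0595) = 529.6042
P₀ = 13.1933/(1+0.156)^1 + 17.0985/(1+0.156)^2 + 22.1596/(1+0.156)^3 + 28.7189/(1+0.156)^4 + 37.2197/(1+0.156)^5 + 48.2367/(1+0.156)^6 + 529.6042/(1+0.156)^6 = 314.8010

€314.80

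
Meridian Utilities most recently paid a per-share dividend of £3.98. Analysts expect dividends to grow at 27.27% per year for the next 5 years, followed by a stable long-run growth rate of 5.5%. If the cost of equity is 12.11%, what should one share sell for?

Two-stage DDM. Project D₁…D_5 at 0.2727, terminal growth 0.055, discount at r = 0.1211.
D_1 = 5.0653
D_2 = 6.4467
D_3 = 8.2047
D_4 = 10.4421
D_5 = 13.2896
Terminal value at t=5: TV = D_6/(r−g) = 14.0206/(0.1211−0.055) = 212.1115
P₀ = 5.0653/(1+0.1211)^1 + 6.4467/(1+0.1211)^2 + 8.2047/(1+0.1211)^3 + 10.4421/(1+0.1211)^4 + 13.2896/(1+0.1211)^5 + 212.1115/(1+0.1211)^5 = 149.3527

£149.35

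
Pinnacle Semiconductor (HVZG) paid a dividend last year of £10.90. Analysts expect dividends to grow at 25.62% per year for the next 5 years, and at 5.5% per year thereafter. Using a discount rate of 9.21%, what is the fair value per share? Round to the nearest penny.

Two-stage DDM. Project D₁…D_5 at 0.2562, terminal growth 0.055, discount at r = 0.0921.
D_1 = 13.6926
D_2 = 17.2006
D_3 = 21.6074
D_4 = 27.1432
D_5 = 34.0973
Terminal value at t=5: TV = D_6/(r−g) = 35.9727/(0.0921−0.055) = 969.6143
P₀ = 13.6926/(1+0.0921)^1 + 17.2006/(1+0.0921)^2 + 21.6074/(1+0.0921)^3 + 27.1432/(1+0.0921)^4 + 34.0973/(1+0.0921)^5 + 969.6143/(1+0.0921)^5 = 708.7257

£708.73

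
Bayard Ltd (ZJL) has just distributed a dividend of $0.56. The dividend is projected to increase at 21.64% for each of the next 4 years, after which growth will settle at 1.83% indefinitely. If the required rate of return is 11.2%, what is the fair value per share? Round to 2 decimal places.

Two-stage DDM. Project D₁…D_4 at 0.2164, terminal growth 0.0183, discount at r = 0.112.
D_1 = 0.6812
D_2 = 0.8286
D_3 = 1.0079
D_4 = 1.2260
Terminal value at t=4: TV = D_5/(r−g) = 1.2484/(0.112−0.0183) = 13.3239
P₀ = 0.6812/(1+0.112)^1 + 0.8286/(1+0.112)^2 + 1.0079/(1+0.112)^3 + 1.2260/(1+0.112)^4 + 13.3239/(1+0.112)^4 = 11.5313

$11.53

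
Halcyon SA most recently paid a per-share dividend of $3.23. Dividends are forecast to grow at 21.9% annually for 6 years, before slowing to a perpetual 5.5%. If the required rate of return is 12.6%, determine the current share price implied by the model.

Two-stage DDM. Project D₁…D_6 at 0.219, terminal growth 0.055, discount at r = 0.126.
D_1 = 3.9374
D_2 = 4.7997
D_3 = 5.8508
D_4 = 7.1321
D_5 = 8.6940
D_6 = 10.5980
Terminal value at t=6: TV = D_7/(r−g) = 11.1809/(0.126−0.055) = 157.4776
P₀ = 3.9374/(1+0.126)^1 + 4.7997/(1+0.126)^2 + 5.8508/(1+0.126)^3 + 7.1321/(1+0.126)^4 + 8.6940/(1+0.126)^5 + 10.5980/(1+0.126)^6 + 157.4776/(1+0.126)^6 = 103.0864

$103.09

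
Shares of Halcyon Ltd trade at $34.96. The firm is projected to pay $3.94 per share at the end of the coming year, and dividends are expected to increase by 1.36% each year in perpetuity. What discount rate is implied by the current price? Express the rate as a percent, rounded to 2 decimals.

12.63%

Rearranging the constant-growth DDM: r = D₁/P₀ + g.
r = 3.9400 / 34.96 + 0.0136 = 0.11270 + 0.0136 = 0.12630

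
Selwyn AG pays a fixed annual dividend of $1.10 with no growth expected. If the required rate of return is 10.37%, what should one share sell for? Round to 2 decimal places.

$10.61

Zero-growth DDM (perpetuity): P₀ = D/r = 1.10 / 0.1037 = 10.6075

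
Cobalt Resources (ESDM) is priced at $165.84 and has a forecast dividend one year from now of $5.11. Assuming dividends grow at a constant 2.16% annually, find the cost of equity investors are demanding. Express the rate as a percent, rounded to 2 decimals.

5.24%

Rearranging the constant-growth DDM: r = D₁/P₀ + g.
r = 5.1100 / 165.84 + 0.0216 = 0.03081 + 0.0216 = 0.05241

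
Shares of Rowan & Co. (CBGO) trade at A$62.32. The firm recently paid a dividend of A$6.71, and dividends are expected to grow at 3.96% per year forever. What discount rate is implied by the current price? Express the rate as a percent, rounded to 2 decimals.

15.15%

Rearranging the constant-growth DDM: r = D₁/P₀ + g.
D₁ = 6.71 × (1 + 0.0396) = 6.9757.
r = 6.9757 / 62.32 + 0.0396 = 0.11193 + 0.0396 = 0.15153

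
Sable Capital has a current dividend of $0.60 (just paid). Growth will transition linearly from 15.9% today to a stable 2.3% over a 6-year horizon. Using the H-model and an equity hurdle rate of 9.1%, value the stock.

$12.63

H-model: P₀ = D₀[(1+g_L) + H(g_S−g_L)]/(r−g_L), with H = 6/2 = 3.
P₀ = 0.60 × [(1+0.023) + 3×(0.159−0.023)] / (0.091−0.023)
   = 0.60 × 1.4310 / 0.068 = 12.6265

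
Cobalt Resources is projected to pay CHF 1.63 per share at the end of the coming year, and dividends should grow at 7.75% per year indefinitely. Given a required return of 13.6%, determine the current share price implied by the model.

Gordon growth model: P₀ = D₁/(r − g), with D₁ = 1.63 given directly.
P₀ = 1.6300 / (0.136 − 0.0775) = 1.6300 / 0.0585 = 27.8632

CHF 27.86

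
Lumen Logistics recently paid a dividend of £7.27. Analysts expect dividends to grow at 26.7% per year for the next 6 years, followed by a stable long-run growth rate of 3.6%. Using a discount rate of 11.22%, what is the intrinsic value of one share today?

Two-stage DDM. Project D₁…D_6 at 0.267, terminal growth 0.036, discount at r = 0.1122.
D_1 = 9.2111
D_2 = 11.6705
D_3 = 14.7865
D_4 = 18.7344
D_5 = 23.7365
D_6 = 30.0742
Terminal value at t=6: TV = D_7/(r−g) = 31.1569/(0.1122−0.036) = 408.8828
P₀ = 9.2111/(1+0.1122)^1 + 11.6705/(1+0.1122)^2 + 14.7865/(1+0.1122)^3 + 18.7344/(1+0.1122)^4 + 23.7365/(1+0.1122)^5 + 30.0742/(1+0.1122)^6 + 408.8828/(1+0.1122)^6 = 286.5682

£286.57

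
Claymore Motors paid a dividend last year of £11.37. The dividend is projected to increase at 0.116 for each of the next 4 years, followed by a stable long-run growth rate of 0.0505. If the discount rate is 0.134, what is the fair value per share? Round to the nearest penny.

£177.88

Two-stage DDM. Project D₁…D_4 at 0.116, terminal growth 0.0505, discount at r = 0.134.
D_1 = 12.6889
D_2 = 14.1608
D_3 = 15.8035
D_4 = 17.6367
Terminal value at t=4: TV = D_5/(r−g) = 18.5273/(0.134−0.0505) = 221.8844
P₀ = 12.6889/(1+0.134)^1 + 14.1608/(1+0.134)^2 + 15.8035/(1+0.134)^3 + 17.6367/(1+0.134)^4 + 221.8844/(1+0.134)^4 = 177.8796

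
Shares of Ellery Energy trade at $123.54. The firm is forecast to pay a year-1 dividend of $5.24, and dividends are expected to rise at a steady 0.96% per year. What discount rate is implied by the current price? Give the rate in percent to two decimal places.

5.20%

Rearranging the constant-growth DDM: r = D₁/P₀ + g.
r = 5.2400 / 123.54 + 0.0096 = 0.04242 + 0.0096 = 0.05202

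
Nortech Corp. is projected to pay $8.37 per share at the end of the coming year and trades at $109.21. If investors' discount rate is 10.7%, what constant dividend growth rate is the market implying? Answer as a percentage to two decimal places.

From P₀ = D₁/(r − g), the implied growth is g = r − D₁/P₀.
g = 0.107 − 8.37/109.21 = 0.107 − 0.07664 = 0.03036

3.04%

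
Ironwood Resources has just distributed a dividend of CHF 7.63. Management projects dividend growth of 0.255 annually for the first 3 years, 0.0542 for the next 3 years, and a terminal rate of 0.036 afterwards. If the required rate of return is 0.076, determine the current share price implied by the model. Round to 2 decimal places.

Three-stage DDM. Project D₁…D_6; terminal Gordon value at t=6 with g = 0.036; discount at r = 0.076.
D_1 = 9.5756
D_2 = 12.0174
D_3 = 15.0819
D_4 = 15.8993
D_5 = 16.7611
D_6 = 17.6695
TV_6 = 18.3056/(0.076−0.036) = 457.6406
P₀ = Σ Dₜ/(1+r)ᵗ + TV_6/(1+r)^6 = 361.1370

CHF 361.14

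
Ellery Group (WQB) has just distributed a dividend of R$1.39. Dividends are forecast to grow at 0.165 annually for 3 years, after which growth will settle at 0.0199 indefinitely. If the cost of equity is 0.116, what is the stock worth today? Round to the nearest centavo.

R$21.33

Two-stage DDM. Project D₁…D_3 at 0.165, terminal growth 0.0199, discount at r = 0.116.
D_1 = 1.6193
D_2 = 1.8865
D_3 = 2.1978
Terminal value at t=3: TV = D_4/(r−g) = 2.2416/(0.116−0.0199) = 23.3253
P₀ = 1.6193/(1+0.116)^1 + 1.8865/(1+0.116)^2 + 2.1978/(1+0.116)^3 + 23.3253/(1+0.116)^3 = 21.3287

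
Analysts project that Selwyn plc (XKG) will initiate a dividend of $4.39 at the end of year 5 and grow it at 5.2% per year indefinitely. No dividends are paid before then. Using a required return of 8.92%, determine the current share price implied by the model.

Deferred-dividend DDM. At t=4 the remaining stream is a growing perpetuity with first payment D_5 = 4.39.
V_4 = D_5/(r−g) = 4.39/(0.0892−0.052) = 118.0108
P₀ = V_4/(1+r)^4 = 118.0108/(1+0.0892)^4 = 83.8477

$83.85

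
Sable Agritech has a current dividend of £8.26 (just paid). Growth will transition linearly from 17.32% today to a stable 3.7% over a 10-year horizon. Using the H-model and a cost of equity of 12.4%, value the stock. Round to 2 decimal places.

£163.11

H-model: P₀ = D₀[(1+g_L) + H(g_S−g_L)]/(r−g_L), with H = 10/2 = 5.
P₀ = 8.26 × [(1+0.037) + 5×(0.1732−0.037)] / (0.124−0.037)
   = 8.26 × 1.7180 / 0.087 = 163.1113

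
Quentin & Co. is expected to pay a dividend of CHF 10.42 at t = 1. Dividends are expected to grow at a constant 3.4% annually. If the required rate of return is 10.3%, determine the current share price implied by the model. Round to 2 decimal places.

Gordon growth model: P₀ = D₁/(r − g), with D₁ = 10.42 given directly.
P₀ = 10.4200 / (0.103 − 0.034) = 10.4200 / 0.069 = 151.0145

CHF 151.01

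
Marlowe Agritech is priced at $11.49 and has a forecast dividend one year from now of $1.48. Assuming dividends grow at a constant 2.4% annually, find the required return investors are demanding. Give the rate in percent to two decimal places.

Rearranging the constant-growth DDM: r = D₁/P₀ + g.
r = 1.4800 / 11.49 + 0.024 = 0.12881 + 0.024 = 0.15281

15.28%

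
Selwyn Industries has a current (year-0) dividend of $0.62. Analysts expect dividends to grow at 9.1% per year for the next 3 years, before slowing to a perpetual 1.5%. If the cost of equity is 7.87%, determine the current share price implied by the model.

$12.12

Two-stage DDM. Project D₁…D_3 at 0.091, terminal growth 0.015, discount at r = 0.0787.
D_1 = 0.6764
D_2 = 0.7380
D_3 = 0.8051
Terminal value at t=3: TV = D_4/(r−g) = 0.8172/(0.0787−0.015) = 12.8290
P₀ = 0.6764/(1+0.0787)^1 + 0.7380/(1+0.0787)^2 + 0.8051/(1+0.0787)^3 + 12.8290/(1+0.0787)^3 = 12.1237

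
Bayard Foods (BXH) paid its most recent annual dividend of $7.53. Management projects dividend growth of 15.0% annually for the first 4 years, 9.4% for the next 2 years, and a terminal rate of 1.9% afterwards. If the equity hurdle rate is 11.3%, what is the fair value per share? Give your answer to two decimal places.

Three-stage DDM. Project D₁…D_6; terminal Gordon value at t=6 with g = 0.019; discount at r = 0.113.
D_1 = 8.6595
D_2 = 9.9584
D_3 = 11.4522
D_4 = 13.1700
D_5 = 14.4080
D_6 = 15.7624
TV_6 = 16.0618/(0.113−0.019) = 170.8706
P₀ = Σ Dₜ/(1+r)ᵗ + TV_6/(1+r)^6 = 139.3224

$139.32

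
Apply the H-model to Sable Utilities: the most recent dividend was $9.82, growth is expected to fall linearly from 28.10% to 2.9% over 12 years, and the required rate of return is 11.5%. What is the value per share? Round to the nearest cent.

$290.15

H-model: P₀ = D₀[(1+g_L) + H(g_S−g_L)]/(r−g_L), with H = 12/2 = 6.
P₀ = 9.82 × [(1+0.029) + 6×(0.281−0.029)] / (0.115−0.029)
   = 9.82 × 2.5410 / 0.086 = 290.1467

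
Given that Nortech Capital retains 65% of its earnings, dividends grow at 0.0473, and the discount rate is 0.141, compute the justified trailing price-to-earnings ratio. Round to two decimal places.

3.91

Payout ratio b = 1 − 0.65 = 0.35.
Justified trailing P/E = b(1+g)/(r−g) = 0.35×(1+0.0473)/(0.141−0.0473) = 3.9120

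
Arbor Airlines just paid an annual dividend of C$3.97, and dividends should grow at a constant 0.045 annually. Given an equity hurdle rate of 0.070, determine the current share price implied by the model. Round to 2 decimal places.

C$165.95

Gordon growth model: P₀ = D₁/(r − g). D₁ = 3.97 × (1 + 0.045) = 4.1486.
P₀ = 4.1486 / (0.07 − 0.045) = 4.1486 / 0.025 = 165.9460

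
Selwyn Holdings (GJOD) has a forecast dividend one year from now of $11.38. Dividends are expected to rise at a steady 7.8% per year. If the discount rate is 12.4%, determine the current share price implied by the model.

Gordon growth model: P₀ = D₁/(r − g), with D₁ = 11.38 given directly.
P₀ = 11.3800 / (0.124 − 0.078) = 11.3800 / 0.046 = 247.3913

$247.39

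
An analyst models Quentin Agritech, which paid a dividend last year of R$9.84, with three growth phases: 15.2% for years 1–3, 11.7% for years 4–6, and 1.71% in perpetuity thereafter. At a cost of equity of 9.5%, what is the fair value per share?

R$227.28

Three-stage DDM. Project D₁…D_6; terminal Gordon value at t=6 with g = 0.0171; discount at r = 0.095.
D_1 = 11.3357
D_2 = 13.0587
D_3 = 15.0436
D_4 = 16.8037
D_5 = 18.7698
D_6 = 20.9658
TV_6 = 21.3243/(0.095−0.0171) = 273.7400
P₀ = Σ Dₜ/(1+r)ᵗ + TV_6/(1+r)^6 = 227.2764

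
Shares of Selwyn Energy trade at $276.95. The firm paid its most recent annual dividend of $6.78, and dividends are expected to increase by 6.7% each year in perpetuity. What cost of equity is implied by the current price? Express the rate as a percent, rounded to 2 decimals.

9.31%

Rearranging the constant-growth DDM: r = D₁/P₀ + g.
D₁ = 6.78 × (1 + 0.067) = 7.2343.
r = 7.2343 / 276.95 + 0.067 = 0.02612 + 0.067 = 0.09312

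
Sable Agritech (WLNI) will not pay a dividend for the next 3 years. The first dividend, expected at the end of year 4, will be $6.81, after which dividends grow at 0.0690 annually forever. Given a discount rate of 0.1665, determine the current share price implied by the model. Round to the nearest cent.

$44.00

Deferred-dividend DDM. At t=3 the remaining stream is a growing perpetuity with first payment D_4 = 6.81.
V_3 = D_4/(r−g) = 6.81/(0.1665−0.069) = 69.8462
P₀ = V_3/(1+r)^3 = 69.8462/(1+0.1665)^3 = 44.0036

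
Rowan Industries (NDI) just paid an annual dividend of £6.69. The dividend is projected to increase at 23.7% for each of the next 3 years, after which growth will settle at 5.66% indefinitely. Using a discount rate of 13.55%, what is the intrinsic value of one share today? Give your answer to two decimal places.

Two-stage DDM. Project D₁…D_3 at 0.237, terminal growth 0.0566, discount at r = 0.1355.
D_1 = 8.2755
D_2 = 10.2368
D_3 = 12.6630
Terminal value at t=3: TV = D_4/(r−g) = 13.3797/(0.1355−0.0566) = 169.5777
P₀ = 8.2755/(1+0.1355)^1 + 10.2368/(1+0.1355)^2 + 12.6630/(1+0.1355)^3 + 169.5777/(1+0.1355)^3 = 139.7030

£139.70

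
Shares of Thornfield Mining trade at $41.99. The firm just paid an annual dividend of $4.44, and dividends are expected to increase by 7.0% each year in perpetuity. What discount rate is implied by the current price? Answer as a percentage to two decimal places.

Rearranging the constant-growth DDM: r = D₁/P₀ + g.
D₁ = 4.44 × (1 + 0.07) = 4.7508.
r = 4.7508 / 41.99 + 0.07 = 0.11314 + 0.07 = 0.18314

18.31%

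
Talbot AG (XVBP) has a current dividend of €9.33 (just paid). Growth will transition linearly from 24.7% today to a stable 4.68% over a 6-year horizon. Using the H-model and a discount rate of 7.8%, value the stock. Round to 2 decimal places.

H-model: P₀ = D₀[(1+g_L) + H(g_S−g_L)]/(r−g_L), with H = 6/2 = 3.
P₀ = 9.33 × [(1+0.0468) + 3×(0.247−0.0468)] / (0.078−0.0468)
   = 9.33 × 1.6474 / 0.0312 = 492.6360

€492.64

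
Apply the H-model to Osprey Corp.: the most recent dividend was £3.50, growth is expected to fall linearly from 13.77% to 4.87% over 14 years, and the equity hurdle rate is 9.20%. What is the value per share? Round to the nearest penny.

£135.13

H-model: P₀ = D₀[(1+g_L) + H(g_S−g_L)]/(r−g_L), with H = 14/2 = 7.
P₀ = 3.50 × [(1+0.0487) + 7×(0.1377−0.0487)] / (0.092−0.0487)
   = 3.50 × 1.6717 / 0.0433 = 135.1259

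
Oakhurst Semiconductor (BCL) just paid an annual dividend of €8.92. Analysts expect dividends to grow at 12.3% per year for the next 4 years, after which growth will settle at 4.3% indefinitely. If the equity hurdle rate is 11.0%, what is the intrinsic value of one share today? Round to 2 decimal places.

Two-stage DDM. Project D₁…D_4 at 0.123, terminal growth 0.043, discount at r = 0.11.
D_1 = 10.0172
D_2 = 11.2493
D_3 = 12.6329
D_4 = 14.1868
Terminal value at t=4: TV = D_5/(r−g) = 14.7968/(0.11−0.043) = 220.8480
P₀ = 10.0172/(1+0.11)^1 + 11.2493/(1+0.11)^2 + 12.6329/(1+0.11)^3 + 14.1868/(1+0.11)^4 + 220.8480/(1+0.11)^4 = 182.2164

€182.22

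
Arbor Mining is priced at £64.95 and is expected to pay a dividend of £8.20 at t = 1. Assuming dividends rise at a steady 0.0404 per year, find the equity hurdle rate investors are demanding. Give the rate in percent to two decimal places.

Rearranging the constant-growth DDM: r = D₁/P₀ + g.
r = 8.2000 / 64.95 + 0.0404 = 0.12625 + 0.0404 = 0.16665

16.67%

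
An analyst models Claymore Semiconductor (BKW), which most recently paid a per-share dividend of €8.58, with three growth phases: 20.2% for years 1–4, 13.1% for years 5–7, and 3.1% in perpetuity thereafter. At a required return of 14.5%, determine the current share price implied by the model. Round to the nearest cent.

€160.14

Three-stage DDM. Project D₁…D_7; terminal Gordon value at t=7 with g = 0.031; discount at r = 0.145.
D_1 = 10.3132
D_2 = 12.3964
D_3 = 14.9005
D_4 = 17.9104
D_5 = 20.2567
D_6 = 22.9103
D_7 = 25.9115
TV_7 = 26.7148/(0.145−0.031) = 234.3402
P₀ = Σ Dₜ/(1+r)ᵗ + TV_7/(1+r)^7 = 160.1377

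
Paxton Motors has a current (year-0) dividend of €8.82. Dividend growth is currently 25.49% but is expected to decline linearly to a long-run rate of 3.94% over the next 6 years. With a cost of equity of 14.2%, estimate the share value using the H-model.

H-model: P₀ = D₀[(1+g_L) + H(g_S−g_L)]/(r−g_L), with H = 6/2 = 3.
P₀ = 8.82 × [(1+0.0394) + 3×(0.2549−0.0394)] / (0.142−0.0394)
   = 8.82 × 1.6859 / 0.1026 = 144.9282

€144.93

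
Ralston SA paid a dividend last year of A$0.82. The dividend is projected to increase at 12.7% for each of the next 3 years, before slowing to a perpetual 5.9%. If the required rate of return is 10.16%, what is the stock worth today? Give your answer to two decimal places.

Two-stage DDM. Project D₁…D_3 at 0.127, terminal growth 0.059, discount at r = 0.1016.
D_1 = 0.9241
D_2 = 1.0415
D_3 = 1.1738
Terminal value at t=3: TV = D_4/(r−g) = 1.2430/(0.1016−0.059) = 29.1791
P₀ = 0.9241/(1+0.1016)^1 + 1.0415/(1+0.1016)^2 + 1.1738/(1+0.1016)^3 + 29.1791/(1+0.1016)^3 = 24.4025

A$24.40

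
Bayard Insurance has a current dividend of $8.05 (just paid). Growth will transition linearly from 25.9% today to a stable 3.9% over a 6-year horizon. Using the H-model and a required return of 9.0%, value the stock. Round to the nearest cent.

H-model: P₀ = D₀[(1+g_L) + H(g_S−g_L)]/(r−g_L), with H = 6/2 = 3.
P₀ = 8.05 × [(1+0.039) + 3×(0.259−0.039)] / (0.09−0.039)
   = 8.05 × 1.6990 / 0.051 = 268.1755

$268.18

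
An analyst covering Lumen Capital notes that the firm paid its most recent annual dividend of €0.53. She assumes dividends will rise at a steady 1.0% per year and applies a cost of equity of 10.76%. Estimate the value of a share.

Gordon growth model: P₀ = D₁/(r − g). D₁ = 0.53 × (1 + 0.01) = 0.5353.
P₀ = 0.5353 / (0.1076 − 0.01) = 0.5353 / 0.0976 = 5.4846

€5.48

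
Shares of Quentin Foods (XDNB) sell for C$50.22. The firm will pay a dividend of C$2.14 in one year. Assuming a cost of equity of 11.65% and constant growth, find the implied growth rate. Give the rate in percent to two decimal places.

From P₀ = D₁/(r − g), the implied growth is g = r − D₁/P₀.
g = 0.1165 − 2.14/50.22 = 0.1165 − 0.04261 = 0.07389

7.39%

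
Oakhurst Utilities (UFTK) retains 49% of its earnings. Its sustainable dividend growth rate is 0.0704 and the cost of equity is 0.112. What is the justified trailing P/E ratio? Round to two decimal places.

Payout ratio b = 1 − 0.49 = 0.51.
Justified trailing P/E = b(1+g)/(r−g) = 0.51×(1+0.0704)/(0.112−0.0704) = 13.1227

13.12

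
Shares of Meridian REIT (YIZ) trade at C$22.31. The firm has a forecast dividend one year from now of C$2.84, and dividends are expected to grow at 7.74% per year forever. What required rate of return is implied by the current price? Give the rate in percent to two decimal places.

Rearranging the constant-growth DDM: r = D₁/P₀ + g.
r = 2.8400 / 22.31 + 0.0774 = 0.12730 + 0.0774 = 0.20470

20.47%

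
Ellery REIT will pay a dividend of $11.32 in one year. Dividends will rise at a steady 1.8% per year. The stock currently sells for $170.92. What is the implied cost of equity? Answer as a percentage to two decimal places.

Rearranging the constant-growth DDM: r = D₁/P₀ + g.
r = 11.3200 / 170.92 + 0.018 = 0.06623 + 0.018 = 0.08423

8.42%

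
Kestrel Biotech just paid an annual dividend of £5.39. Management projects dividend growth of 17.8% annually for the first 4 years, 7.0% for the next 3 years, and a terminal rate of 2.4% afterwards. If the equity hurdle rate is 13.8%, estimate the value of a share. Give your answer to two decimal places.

£86.17

Three-stage DDM. Project D₁…D_7; terminal Gordon value at t=7 with g = 0.024; discount at r = 0.138.
D_1 = 6.3494
D_2 = 7.4796
D_3 = 8.8110
D_4 = 10.3793
D_5 = 11.1059
D_6 = 11.8833
D_7 = 12.7151
TV_7 = 13.0203/(0.138−0.024) = 114.2132
P₀ = Σ Dₜ/(1+r)ᵗ + TV_7/(1+r)^7 = 86.1651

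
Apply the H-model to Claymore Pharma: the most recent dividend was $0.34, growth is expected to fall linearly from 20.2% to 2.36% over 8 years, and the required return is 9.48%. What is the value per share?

H-model: P₀ = D₀[(1+g_L) + H(g_S−g_L)]/(r−g_L), with H = 8/2 = 4.
P₀ = 0.34 × [(1+0.0236) + 4×(0.202−0.0236)] / (0.0948−0.0236)
   = 0.34 × 1.7372 / 0.0712 = 8.2956

$8.30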